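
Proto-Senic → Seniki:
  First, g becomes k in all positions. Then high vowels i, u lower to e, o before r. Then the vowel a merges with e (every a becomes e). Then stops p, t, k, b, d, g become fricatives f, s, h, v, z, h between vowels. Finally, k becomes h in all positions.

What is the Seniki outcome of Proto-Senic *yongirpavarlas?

Seniki: start from *yongirpavarlas.
  rule 1 (unconditioned shift): yongirpavarlas → yonkirpavarlas
  rule 2 (pre-rhotic lowering): yonkirpavarlas → yonkerpavarlas
  rule 3 (vowel merger): yonkerpavarlas → yonkerpeverles
  rule 4: no change — yonkerpeverles
  rule 5 (unconditioned shift): yonkerpeverles → yonherpeverles
  ⇒ Seniki yonherpeverles

yonherpeverles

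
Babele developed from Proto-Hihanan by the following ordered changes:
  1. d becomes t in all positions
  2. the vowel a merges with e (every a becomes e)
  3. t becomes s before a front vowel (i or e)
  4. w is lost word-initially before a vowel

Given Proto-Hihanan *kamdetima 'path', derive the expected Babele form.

Babele: start from *kamdetima.
  rule 1 (unconditioned shift): kamdetima → kamtetima
  rule 2 (vowel merger): kamtetima → kemtetime
  rule 3 (palatalisation): kemtetime → kemsesime
  rule 4: no change — kemsesime
  ⇒ Babele kemsesime

kemsesime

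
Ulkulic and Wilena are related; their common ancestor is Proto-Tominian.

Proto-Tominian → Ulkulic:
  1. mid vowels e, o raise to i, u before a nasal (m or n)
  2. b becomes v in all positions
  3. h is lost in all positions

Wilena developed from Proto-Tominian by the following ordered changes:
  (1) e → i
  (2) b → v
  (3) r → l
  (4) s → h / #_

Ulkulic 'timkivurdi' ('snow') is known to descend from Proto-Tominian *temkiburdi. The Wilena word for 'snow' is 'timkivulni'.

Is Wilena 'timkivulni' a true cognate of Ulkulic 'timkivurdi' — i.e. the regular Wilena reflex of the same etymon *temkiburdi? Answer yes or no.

no

Derive the expected Wilena reflex of *temkiburdi:
Wilena: *temkiburdi
  temkiburdi → timkiburdi   [vowel merger]
  timkiburdi → timkivurdi   [unconditioned shift]
  timkivurdi → timkivuldi   [unconditioned shift]
  timkivuldi (rule 4 does not apply)
  giving Wilena timkivuldi.
The regular Wilena reflex would be 'timkivuldi', but the attested form is 'timkivulni'. The correspondence is irregular, so they are not cognates (the Wilena form has a different source).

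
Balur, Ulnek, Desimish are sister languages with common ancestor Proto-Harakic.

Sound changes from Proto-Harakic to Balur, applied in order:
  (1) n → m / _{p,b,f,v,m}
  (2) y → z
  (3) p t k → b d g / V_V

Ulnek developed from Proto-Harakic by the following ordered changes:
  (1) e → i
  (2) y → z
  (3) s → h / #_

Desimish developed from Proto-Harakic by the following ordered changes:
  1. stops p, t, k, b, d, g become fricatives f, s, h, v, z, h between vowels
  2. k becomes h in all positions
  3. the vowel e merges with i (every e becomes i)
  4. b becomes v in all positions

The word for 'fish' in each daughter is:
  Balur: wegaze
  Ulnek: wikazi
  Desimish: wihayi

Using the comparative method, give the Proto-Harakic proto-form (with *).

Position 5: Balur has z, Ulnek has z, Desimish has y. Desimish preserves y here (none of its changes turn any other segment into y), so the proto-segment is *y.
Position 3: Balur has g, Ulnek has k, Desimish has h. Ulnek preserves k here (none of its changes turn any other segment into k), so the proto-segment is *k.
Position 6: Balur has e, Ulnek has i, Desimish has i. Balur preserves e here (none of its changes turn any other segment into e), so the proto-segment is *e.
This points to *wekaye. Verify forward in each daughter:
Balur: start from *wekaye.
  rule 1: no change — wekaye
  rule 2 (unconditioned shift): wekaye → wekaze
  rule 3 (intervocalic voicing): wekaze → wegaze
  ⇒ Balur wegaze
Ulnek: start from *wekaye.
  rule 1 (vowel merger): wekaye → wikayi
  rule 2 (unconditioned shift): wikayi → wikazi
  rule 3: no change — wikazi
  ⇒ Ulnek wikazi
Desimish: start from *wekaye.
  rule 1 (intervocalic lenition): wekaye → wehaye
  rule 2: no change — wehaye
  rule 3 (vowel merger): wehaye → wihayi
  rule 4: no change — wihayi
  ⇒ Desimish wihayi
*wekaye is the unique common source.

*wekaye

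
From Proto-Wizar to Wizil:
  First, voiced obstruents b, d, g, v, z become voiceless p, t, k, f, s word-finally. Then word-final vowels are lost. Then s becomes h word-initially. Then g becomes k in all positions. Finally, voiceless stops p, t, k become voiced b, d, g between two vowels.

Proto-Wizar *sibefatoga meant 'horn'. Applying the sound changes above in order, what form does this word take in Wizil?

hibefadok

Wizil: *sibefatoga > sibefatog > hibefatog > hibefatok > hibefadok  (by apocope, debuccalisation, unconditioned shift, intervocalic voicing)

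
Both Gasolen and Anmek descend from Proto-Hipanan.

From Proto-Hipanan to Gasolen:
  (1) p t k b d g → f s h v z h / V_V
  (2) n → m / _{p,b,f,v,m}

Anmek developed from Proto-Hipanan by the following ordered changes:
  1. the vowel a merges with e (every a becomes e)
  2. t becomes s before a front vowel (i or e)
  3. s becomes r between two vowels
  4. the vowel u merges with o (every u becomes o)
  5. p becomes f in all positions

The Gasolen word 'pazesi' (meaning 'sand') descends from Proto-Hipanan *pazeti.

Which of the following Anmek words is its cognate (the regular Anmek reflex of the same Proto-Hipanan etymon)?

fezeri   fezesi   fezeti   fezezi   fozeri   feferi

Anmek: start from *pazeti.
  rule 1 (vowel merger): pazeti → pezeti
  rule 2 (palatalisation): pezeti → pezesi
  rule 3 (rhotacism): pezesi → pezeri
  rule 4: no change — pezeri
  rule 5 (unconditioned shift): pezeri → fezeri
  ⇒ Anmek fezeri

fezeri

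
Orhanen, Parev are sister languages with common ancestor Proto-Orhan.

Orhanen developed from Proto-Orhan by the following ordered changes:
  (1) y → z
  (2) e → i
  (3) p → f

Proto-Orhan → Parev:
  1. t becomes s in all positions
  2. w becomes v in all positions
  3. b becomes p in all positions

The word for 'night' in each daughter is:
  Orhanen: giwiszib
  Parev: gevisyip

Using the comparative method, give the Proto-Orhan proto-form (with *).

Position 2: Orhanen has i, Parev has e. Parev preserves e here (none of its changes turn any other segment into e), so the proto-segment is *e.
Position 8: Orhanen has b, Parev has p. Orhanen preserves b here (none of its changes turn any other segment into b), so the proto-segment is *b.
Verify the candidate proto-form against each daughter:
Orhanen: start from *gewisyib.
  rule 1 (unconditioned shift): gewisyib → gewiszib
  rule 2 (vowel merger): gewiszib → giwiszib
  rule 3: no change — giwiszib
  ⇒ Orhanen giwiszib
Parev: start from *gewisyib.
  rule 1: no change — gewisyib
  rule 2 (unconditioned shift): gewisyib → gevisyib
  rule 3 (unconditioned shift): gevisyib → gevisyip
  ⇒ Parev gevisyip
*gewisyib is the unique common source.

*gewisyib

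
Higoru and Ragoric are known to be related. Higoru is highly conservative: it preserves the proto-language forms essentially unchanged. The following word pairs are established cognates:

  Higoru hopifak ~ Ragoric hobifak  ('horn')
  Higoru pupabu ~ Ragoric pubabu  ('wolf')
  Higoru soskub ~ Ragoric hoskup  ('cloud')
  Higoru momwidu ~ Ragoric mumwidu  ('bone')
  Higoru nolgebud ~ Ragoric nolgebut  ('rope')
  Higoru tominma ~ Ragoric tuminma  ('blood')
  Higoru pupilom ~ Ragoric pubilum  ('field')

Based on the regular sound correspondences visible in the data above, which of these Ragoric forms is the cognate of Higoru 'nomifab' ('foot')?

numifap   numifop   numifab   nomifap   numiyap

momwidu ~ mumwidu, tominma ~ tuminma — Higoru o corresponds to Ragoric u after a consonant, before a nasal.
soskub ~ hoskup — Higoru b corresponds to Ragoric p word-finally.
Applying these to Higoru 'nomifab':
  nomifab → numifab   (o→u after a consonant, before a nasal)
  numifab → numifap   (b→p word-finally)
So the Ragoric cognate is 'numifap'.

numifap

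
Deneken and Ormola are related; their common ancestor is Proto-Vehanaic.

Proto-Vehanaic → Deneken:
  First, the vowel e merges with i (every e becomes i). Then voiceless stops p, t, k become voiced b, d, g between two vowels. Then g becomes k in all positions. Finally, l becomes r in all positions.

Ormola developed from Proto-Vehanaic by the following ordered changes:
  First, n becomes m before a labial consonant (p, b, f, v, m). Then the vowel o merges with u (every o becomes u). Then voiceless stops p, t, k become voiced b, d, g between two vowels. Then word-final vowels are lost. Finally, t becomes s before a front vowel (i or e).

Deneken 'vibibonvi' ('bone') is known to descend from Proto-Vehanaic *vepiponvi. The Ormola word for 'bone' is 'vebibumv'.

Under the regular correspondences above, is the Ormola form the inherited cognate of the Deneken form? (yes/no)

yes

Derive the expected Ormola reflex of *vepiponvi:
Ormola: *vepiponvi > vepipomvi > vepipumvi > vebibumvi > vebibumv  (by nasal place assimilation, vowel merger, intervocalic voicing, apocope)
Ormola 'vebibumv' matches the regular reflex exactly, so the pair is cognate.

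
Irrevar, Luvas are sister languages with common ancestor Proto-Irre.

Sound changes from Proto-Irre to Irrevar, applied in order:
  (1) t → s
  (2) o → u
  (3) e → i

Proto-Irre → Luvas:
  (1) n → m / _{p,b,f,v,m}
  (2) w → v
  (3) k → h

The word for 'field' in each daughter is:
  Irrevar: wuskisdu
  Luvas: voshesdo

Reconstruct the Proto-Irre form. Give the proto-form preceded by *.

Position 1: Irrevar has w, Luvas has v. Irrevar preserves w here (none of its changes turn any other segment into w), so the proto-segment is *w.
Position 5: Irrevar has i, Luvas has e. Luvas preserves e here (none of its changes turn any other segment into e), so the proto-segment is *e.
This points to *woskesdo. Verify forward in each daughter:
Irrevar: *woskesdo
  woskesdo (rule 1 does not apply)
  woskesdo → wuskesdu   [vowel merger]
  wuskesdu → wuskisdu   [vowel merger]
  giving Irrevar wuskisdu.
Luvas: *woskesdo > voskesdo > voshesdo  (by unconditioned shift, unconditioned shift)
No other proto-form is consistent with every reflex, so the reconstruction is *woskesdo.

*woskesdo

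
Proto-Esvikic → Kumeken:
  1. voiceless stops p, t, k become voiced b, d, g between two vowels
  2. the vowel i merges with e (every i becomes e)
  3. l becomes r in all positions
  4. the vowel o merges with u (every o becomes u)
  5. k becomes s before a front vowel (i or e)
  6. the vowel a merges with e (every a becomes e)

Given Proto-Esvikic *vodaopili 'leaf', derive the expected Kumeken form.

Kumeken: *vodaopili
  vodaopili → vodaobili   [intervocalic voicing]
  vodaobili → vodaobele   [vowel merger]
  vodaobele → vodaobere   [unconditioned shift]
  vodaobere → vudaubere   [vowel merger]
  vudaubere (rule 5 does not apply)
  vudaubere → vudeubere   [vowel merger]
  giving Kumeken vudeubere.

vudeubere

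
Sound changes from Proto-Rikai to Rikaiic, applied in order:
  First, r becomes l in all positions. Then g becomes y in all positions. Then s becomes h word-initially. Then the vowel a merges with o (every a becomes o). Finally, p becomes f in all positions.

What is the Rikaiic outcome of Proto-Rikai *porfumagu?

folfumoyu

Rikaiic: *porfumagu
  porfumagu → polfumagu   [unconditioned shift]
  polfumagu → polfumayu   [unconditioned shift]
  polfumayu (rule 3 does not apply)
  polfumayu → polfumoyu   [vowel merger]
  polfumoyu → folfumoyu   [unconditioned shift]
  giving Rikaiic folfumoyu.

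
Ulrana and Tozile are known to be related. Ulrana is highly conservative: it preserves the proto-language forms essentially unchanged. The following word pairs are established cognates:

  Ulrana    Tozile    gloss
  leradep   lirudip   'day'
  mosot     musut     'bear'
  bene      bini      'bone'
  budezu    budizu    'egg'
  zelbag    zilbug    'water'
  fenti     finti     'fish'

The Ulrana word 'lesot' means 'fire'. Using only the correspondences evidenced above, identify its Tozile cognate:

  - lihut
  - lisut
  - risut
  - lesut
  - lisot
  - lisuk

budezu ~ budizu, zelbag ~ zilbug — Ulrana e corresponds to Tozile i after a consonant, before a consonant other than r, m, n, p, b, f, v.
mosot ~ musut — Ulrana o corresponds to Tozile u after a consonant, before a consonant other than r, m, n, p, b, f, v.
Applying these to Ulrana 'lesot':
  lesot → lisot   (e→i after a consonant, before a consonant other than r, m, n, p, b, f, v)
  lisot → lisut   (o→u after a consonant, before a consonant other than r, m, n, p, b, f, v)
So the Tozile cognate is 'lisut'.

lisut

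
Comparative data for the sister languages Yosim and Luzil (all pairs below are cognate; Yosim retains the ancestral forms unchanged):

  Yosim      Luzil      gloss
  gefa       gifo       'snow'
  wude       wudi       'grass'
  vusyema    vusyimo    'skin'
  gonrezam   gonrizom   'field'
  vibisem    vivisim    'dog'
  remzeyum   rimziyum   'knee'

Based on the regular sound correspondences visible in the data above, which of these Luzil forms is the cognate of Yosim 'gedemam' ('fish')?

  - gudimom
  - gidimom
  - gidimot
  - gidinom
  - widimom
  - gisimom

gidimom

gonrezam ~ gonrizom, remzeyum ~ rimziyum — Yosim e corresponds to Luzil i after a consonant, before a consonant other than r, m, n, p, b, f, v.
vusyema ~ vusyimo, vibisem ~ vivisim — Yosim e corresponds to Luzil i after a consonant, before a nasal.
gonrezam ~ gonrizom — Yosim a corresponds to Luzil o after a consonant, before a nasal.
Applying these to Yosim 'gedemam':
  gedemam → gidemam   (e→i after a consonant, before a consonant other than r, m, n, p, b, f, v)
  gidemam → gidimam   (e→i after a consonant, before a nasal)
  gidimam → gidimom   (a→o after a consonant, before a nasal)
So the Luzil cognate is 'gidimom'.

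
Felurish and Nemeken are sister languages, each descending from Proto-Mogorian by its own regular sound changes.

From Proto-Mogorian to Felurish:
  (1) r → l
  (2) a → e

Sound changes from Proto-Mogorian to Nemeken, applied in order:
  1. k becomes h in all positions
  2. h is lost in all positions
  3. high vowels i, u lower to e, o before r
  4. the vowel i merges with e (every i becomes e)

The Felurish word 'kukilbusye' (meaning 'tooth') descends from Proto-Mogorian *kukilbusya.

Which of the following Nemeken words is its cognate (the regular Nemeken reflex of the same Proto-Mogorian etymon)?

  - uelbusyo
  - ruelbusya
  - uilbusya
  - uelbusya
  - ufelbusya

Nemeken: *kukilbusya
  kukilbusya → huhilbusya   [unconditioned shift]
  huhilbusya → uilbusya   [h-loss]
  uilbusya (rule 3 does not apply)
  uilbusya → uelbusya   [vowel merger]
  giving Nemeken uelbusya.
The other candidates each miss or misapply at least one Nemeken change.

uelbusya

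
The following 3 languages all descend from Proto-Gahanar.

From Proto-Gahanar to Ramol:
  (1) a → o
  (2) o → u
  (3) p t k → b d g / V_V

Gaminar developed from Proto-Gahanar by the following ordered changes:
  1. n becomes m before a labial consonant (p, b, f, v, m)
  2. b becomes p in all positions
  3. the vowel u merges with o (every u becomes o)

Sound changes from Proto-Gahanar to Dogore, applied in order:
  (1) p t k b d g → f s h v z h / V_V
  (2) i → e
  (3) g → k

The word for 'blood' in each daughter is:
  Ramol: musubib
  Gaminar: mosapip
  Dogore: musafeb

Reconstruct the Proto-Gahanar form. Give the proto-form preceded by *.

Position 7: Ramol has b, Gaminar has p, Dogore has b. Dogore preserves b here (none of its changes turn any other segment into b), so the proto-segment is *b.
Position 5: Ramol has b, Gaminar has p, Dogore has f. Taking the neighbouring segments as reconstructed: Ramol b could go back to *p or *b; Gaminar p could go back to *p or *b; Dogore f could go back to *p or *f — the one source consistent with every daughter is *p.
Continuing position by position gives *musapib; check it forward:
Ramol: *musapib > musopib > musupib > musubib  (by vowel merger, vowel merger, intervocalic voicing)
Gaminar: *musapib > musapip > mosapip  (by unconditioned shift, vowel merger)
Dogore: *musapib
  musapib → musafib   [intervocalic lenition]
  musafib → musafeb   [vowel merger]
  musafeb (rule 3 does not apply)
  giving Dogore musafeb.
Only *musapib yields all of Ramol musubib, Gaminar mosapip, Dogore musafeb.

*musapib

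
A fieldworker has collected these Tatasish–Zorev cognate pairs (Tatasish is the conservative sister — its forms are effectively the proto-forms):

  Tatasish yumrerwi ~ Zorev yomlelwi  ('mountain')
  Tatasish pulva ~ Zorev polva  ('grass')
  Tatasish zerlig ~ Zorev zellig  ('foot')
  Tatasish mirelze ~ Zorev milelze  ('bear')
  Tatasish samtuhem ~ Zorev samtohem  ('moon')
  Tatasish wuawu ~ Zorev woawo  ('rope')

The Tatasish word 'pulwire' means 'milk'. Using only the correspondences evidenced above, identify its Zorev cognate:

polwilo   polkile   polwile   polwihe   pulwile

polwile

pulva ~ polva, samtuhem ~ samtohem — Tatasish u corresponds to Zorev o after a consonant, before a consonant other than r, m, n, p, b, f, v.
mirelze ~ milelze — Tatasish r corresponds to Zorev l between vowels (before a front vowel).
Applying these to Tatasish 'pulwire':
  pulwire → polwire   (u→o after a consonant, before a consonant other than r, m, n, p, b, f, v)
  polwire → polwile   (r→l between vowels (before a front vowel))
So the Zorev cognate is 'polwile'.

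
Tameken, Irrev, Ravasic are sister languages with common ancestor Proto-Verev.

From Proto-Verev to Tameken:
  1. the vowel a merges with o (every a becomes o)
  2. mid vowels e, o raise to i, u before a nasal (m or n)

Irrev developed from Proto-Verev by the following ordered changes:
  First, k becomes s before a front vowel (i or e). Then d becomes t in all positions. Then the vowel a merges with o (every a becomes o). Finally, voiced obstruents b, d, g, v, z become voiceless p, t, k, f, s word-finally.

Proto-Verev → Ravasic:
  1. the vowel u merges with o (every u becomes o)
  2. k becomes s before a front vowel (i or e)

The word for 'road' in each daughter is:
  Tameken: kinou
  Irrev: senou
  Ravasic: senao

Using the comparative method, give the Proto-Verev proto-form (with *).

*kenau

Position 2: Tameken has i, Irrev has e, Ravasic has e. Irrev preserves e here (none of its changes turn any other segment into e), so the proto-segment is *e.
Position 4: Tameken has o, Irrev has o, Ravasic has a. Ravasic preserves a here (none of its changes turn any other segment into a), so the proto-segment is *a.
Continuing position by position gives *kenau; check it forward:
Tameken: *kenau
  kenau → kenou   [vowel merger]
  kenou → kinou   [pre-nasal raising]
  giving Tameken kinou.
Irrev: *kenau > senau > senou  (by palatalisation, vowel merger)
Ravasic: *kenau
  kenau → kenao   [vowel merger]
  kenao → senao   [palatalisation]
  giving Ravasic senao.
*kenau is the unique common source.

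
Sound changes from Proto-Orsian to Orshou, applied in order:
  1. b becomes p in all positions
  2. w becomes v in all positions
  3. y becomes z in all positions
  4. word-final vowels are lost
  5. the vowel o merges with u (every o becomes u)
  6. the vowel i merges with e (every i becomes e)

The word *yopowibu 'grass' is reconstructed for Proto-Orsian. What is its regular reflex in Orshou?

zupuvep

Orshou: start from *yopowibu.
  rule 1 (unconditioned shift): yopowibu → yopowipu
  rule 2 (unconditioned shift): yopowipu → yopovipu
  rule 3 (unconditioned shift): yopovipu → zopovipu
  rule 4 (apocope): zopovipu → zopovip
  rule 5 (vowel merger): zopovip → zupuvip
  rule 6 (vowel merger): zupuvip → zupuvep
  ⇒ Orshou zupuvep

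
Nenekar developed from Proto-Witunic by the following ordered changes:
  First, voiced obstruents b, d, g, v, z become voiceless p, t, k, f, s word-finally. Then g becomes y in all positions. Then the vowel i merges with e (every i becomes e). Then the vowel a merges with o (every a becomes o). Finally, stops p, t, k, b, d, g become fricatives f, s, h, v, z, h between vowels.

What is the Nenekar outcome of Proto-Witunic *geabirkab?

yeoverkop

Nenekar: start from *geabirkab.
  rule 1 (final devoicing): geabirkab → geabirkap
  rule 2 (unconditioned shift): geabirkap → yeabirkap
  rule 3 (vowel merger): yeabirkap → yeaberkap
  rule 4 (vowel merger): yeaberkap → yeoberkop
  rule 5 (intervocalic lenition): yeoberkop → yeoverkop
  ⇒ Nenekar yeoverkop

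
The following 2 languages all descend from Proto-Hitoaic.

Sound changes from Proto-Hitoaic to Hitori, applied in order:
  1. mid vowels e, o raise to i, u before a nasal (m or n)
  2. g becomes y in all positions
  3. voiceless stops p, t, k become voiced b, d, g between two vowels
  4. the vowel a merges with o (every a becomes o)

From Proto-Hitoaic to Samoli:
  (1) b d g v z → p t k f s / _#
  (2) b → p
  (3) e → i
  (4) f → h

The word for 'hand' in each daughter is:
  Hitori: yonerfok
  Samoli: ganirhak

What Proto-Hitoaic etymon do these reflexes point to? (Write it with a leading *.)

*ganerfak

Position 7: Hitori has o, Samoli has a. Samoli preserves a here (none of its changes turn any other segment into a), so the proto-segment is *a.
Position 6: Hitori has f, Samoli has h. Hitori preserves f here (none of its changes turn any other segment into f), so the proto-segment is *f.
Position 1: Hitori has y, Samoli has g. Samoli preserves g here (none of its changes turn any other segment into g), so the proto-segment is *g.
Verify the candidate proto-form against each daughter:
Hitori: start from *ganerfak.
  rule 1: no change — ganerfak
  rule 2 (unconditioned shift): ganerfak → yanerfak
  rule 3: no change — yanerfak
  rule 4 (vowel merger): yanerfak → yonerfok
  ⇒ Hitori yonerfok
Samoli: start from *ganerfak.
  rule 1: no change — ganerfak
  rule 2: no change — ganerfak
  rule 3 (vowel merger): ganerfak → ganirfak
  rule 4 (unconditioned shift): ganirfak → ganirhak
  ⇒ Samoli ganirhak
Only *ganerfak yields all of Hitori yonerfok, Samoli ganirhak.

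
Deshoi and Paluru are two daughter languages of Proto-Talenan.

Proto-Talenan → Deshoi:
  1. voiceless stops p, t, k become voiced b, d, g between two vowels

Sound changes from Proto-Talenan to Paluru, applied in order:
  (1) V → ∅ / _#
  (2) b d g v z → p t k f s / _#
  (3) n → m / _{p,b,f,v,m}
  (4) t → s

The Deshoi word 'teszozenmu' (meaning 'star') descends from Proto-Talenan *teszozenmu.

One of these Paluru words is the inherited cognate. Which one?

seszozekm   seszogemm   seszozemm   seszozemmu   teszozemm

Paluru: *teszozenmu > teszozenm > teszozemm > seszozemm  (by apocope, nasal place assimilation, unconditioned shift)
Only 'seszozemm' matches the regular Paluru development of *teszozenmu.

seszozemm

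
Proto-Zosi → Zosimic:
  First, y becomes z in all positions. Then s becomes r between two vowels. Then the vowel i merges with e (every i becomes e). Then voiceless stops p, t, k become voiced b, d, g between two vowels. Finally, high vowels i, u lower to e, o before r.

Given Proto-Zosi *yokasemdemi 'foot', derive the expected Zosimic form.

Zosimic: start from *yokasemdemi.
  rule 1 (unconditioned shift): yokasemdemi → zokasemdemi
  rule 2 (rhotacism): zokasemdemi → zokaremdemi
  rule 3 (vowel merger): zokaremdemi → zokaremdeme
  rule 4 (intervocalic voicing): zokaremdeme → zogaremdeme
  rule 5: no change — zogaremdeme
  ⇒ Zosimic zogaremdeme

zogaremdeme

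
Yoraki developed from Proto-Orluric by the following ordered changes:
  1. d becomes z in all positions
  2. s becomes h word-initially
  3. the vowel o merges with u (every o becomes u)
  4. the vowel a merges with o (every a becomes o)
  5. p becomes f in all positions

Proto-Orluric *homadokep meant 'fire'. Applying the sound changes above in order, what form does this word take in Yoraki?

humozukef

Yoraki: *homadokep
  homadokep → homazokep   [unconditioned shift]
  homazokep (rule 2 does not apply)
  homazokep → humazukep   [vowel merger]
  humazukep → humozukep   [vowel merger]
  humozukep → humozukef   [unconditioned shift]
  giving Yoraki humozukef.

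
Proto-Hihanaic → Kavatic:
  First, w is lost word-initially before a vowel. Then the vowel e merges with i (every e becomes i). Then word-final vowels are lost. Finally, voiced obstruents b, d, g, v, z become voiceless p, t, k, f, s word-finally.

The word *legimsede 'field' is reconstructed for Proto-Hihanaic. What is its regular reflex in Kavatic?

ligimsit

Kavatic: *legimsede
  legimsede (rule 1 does not apply)
  legimsede → ligimsidi   [vowel merger]
  ligimsidi → ligimsid   [apocope]
  ligimsid → ligimsit   [final devoicing]
  giving Kavatic ligimsit.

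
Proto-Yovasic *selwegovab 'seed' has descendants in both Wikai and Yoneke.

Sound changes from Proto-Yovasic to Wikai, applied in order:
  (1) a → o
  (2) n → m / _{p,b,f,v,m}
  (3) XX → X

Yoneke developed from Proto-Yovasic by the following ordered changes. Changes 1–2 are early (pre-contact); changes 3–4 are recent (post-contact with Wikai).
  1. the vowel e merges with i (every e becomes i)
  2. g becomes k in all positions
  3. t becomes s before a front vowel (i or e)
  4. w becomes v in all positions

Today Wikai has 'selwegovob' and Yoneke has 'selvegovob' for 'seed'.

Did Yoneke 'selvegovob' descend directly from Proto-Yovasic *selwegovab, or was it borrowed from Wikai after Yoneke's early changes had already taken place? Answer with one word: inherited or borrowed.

If inherited, *selwegovab would pass through all of Yoneke's changes:
Yoneke: *selwegovab > silwigovab > silwikovab > silvikovab  (by vowel merger, unconditioned shift, unconditioned shift)
If borrowed from Wikai 'selwegovob' after the early changes, it would undergo only the recent ones:
  rule 3 (palatalisation): no change (selwegovob)
  rule 4 (unconditioned shift): selwegovob → selvegovob
  ⇒ as a loan: selvegovob
Yoneke 'selvegovob' matches the loan outcome 'selvegovob', not the inherited 'silvikovab' — it skipped the early Yoneke changes, so it was borrowed from Wikai.

borrowed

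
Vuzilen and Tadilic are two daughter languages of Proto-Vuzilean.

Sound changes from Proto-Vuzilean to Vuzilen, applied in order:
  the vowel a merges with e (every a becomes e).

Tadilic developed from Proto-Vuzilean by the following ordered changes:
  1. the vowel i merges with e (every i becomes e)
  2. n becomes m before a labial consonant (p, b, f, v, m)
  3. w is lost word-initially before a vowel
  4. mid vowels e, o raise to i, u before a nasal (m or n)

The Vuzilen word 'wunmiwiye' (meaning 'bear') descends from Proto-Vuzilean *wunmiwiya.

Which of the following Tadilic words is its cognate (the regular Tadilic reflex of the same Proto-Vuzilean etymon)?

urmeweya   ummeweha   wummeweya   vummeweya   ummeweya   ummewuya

Tadilic: *wunmiwiya > wunmeweya > wummeweya > ummeweya  (by vowel merger, nasal place assimilation, glide loss)
The other candidates each miss or misapply at least one Tadilic change.

ummeweya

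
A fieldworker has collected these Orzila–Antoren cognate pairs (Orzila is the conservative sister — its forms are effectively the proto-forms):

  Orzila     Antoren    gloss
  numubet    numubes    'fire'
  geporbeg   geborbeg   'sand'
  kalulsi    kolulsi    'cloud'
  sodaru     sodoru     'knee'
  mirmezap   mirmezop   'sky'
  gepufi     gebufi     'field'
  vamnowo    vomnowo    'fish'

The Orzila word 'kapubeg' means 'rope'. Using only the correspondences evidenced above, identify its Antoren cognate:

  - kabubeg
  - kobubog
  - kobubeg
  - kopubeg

kobubeg

mirmezap ~ mirmezop — Orzila a corresponds to Antoren o after a consonant, before a labial obstruent.
gepufi ~ gebufi — Orzila p corresponds to Antoren b between vowels (before a back vowel).
Applying these to Orzila 'kapubeg':
  kapubeg → kopubeg   (a→o after a consonant, before a labial obstruent)
  kopubeg → kobubeg   (p→b between vowels (before a back vowel))
So the Antoren cognate is 'kobubeg'.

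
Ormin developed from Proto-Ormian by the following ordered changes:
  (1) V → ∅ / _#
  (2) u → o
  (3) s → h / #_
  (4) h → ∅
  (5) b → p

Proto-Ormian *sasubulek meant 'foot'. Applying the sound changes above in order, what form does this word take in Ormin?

asopolek

Ormin: start from *sasubulek.
  rule 1: no change — sasubulek
  rule 2 (vowel merger): sasubulek → sasobolek
  rule 3 (debuccalisation): sasobolek → hasobolek
  rule 4 (h-loss): hasobolek → asobolek
  rule 5 (unconditioned shift): asobolek → asopolek
  ⇒ Ormin asopolek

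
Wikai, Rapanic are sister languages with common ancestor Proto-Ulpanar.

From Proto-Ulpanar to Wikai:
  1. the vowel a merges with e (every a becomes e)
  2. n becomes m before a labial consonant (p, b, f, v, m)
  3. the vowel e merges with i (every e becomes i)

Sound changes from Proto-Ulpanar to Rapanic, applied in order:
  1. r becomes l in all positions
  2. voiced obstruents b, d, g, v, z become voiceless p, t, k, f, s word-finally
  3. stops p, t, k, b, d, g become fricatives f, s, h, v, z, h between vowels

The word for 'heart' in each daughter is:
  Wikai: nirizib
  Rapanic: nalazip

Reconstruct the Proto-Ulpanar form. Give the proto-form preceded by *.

Position 4: Wikai has i, Rapanic has a. Rapanic preserves a here (none of its changes turn any other segment into a), so the proto-segment is *a.
Position 2: Wikai has i, Rapanic has a. Rapanic preserves a here (none of its changes turn any other segment into a), so the proto-segment is *a.
Position 3: Wikai has r, Rapanic has l. Wikai preserves r here (none of its changes turn any other segment into r), so the proto-segment is *r.
Continuing position by position gives *narazib; check it forward:
Wikai: *narazib > nerezib > nirizib  (by vowel merger, vowel merger)
Rapanic: *narazib
  narazib → nalazib   [unconditioned shift]
  nalazib → nalazip   [final devoicing]
  nalazip (rule 3 does not apply)
  giving Rapanic nalazip.
No other proto-form is consistent with every reflex, so the reconstruction is *narazib.

*narazib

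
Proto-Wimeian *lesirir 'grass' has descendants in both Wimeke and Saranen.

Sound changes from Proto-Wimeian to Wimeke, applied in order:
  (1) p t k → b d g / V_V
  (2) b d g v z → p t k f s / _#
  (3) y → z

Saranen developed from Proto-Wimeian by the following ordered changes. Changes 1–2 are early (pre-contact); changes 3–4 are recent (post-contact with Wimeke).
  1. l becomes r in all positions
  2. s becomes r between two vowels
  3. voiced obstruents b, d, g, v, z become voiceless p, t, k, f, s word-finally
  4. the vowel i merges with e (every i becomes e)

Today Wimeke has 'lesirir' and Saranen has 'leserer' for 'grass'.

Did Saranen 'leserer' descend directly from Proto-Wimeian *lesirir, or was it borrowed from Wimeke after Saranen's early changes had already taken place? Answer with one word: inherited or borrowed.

If inherited, *lesirir would pass through all of Saranen's changes:
Saranen: start from *lesirir.
  rule 1 (unconditioned shift): lesirir → resirir
  rule 2 (rhotacism): resirir → reririr
  rule 3: no change — reririr
  rule 4 (vowel merger): reririr → rererer
  ⇒ Saranen rererer
If borrowed from Wimeke 'lesirir' after the early changes, it would undergo only the recent ones:
  rule 3 (final devoicing): no change (lesirir)
  rule 4 (vowel merger): lesirir → leserer
  ⇒ as a loan: leserer
Saranen 'leserer' matches the loan outcome 'leserer', not the inherited 'rererer' — it skipped the early Saranen changes, so it was borrowed from Wimeke.

borrowed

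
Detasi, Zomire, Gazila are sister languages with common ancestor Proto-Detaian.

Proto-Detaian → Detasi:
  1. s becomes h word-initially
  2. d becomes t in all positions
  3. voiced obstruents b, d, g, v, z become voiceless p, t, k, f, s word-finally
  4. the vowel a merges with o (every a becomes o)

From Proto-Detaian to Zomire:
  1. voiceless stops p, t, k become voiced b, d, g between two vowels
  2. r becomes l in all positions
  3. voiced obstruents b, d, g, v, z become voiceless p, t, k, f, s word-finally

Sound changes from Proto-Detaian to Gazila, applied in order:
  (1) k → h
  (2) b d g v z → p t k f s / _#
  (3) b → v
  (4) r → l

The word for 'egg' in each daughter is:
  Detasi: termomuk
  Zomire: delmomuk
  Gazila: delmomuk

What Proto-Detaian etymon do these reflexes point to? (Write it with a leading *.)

*dermomug

Position 1: Detasi has t, Zomire has d, Gazila has d. Gazila preserves d here (none of its changes turn any other segment into d), so the proto-segment is *d.
Position 3: Detasi has r, Zomire has l, Gazila has l. Detasi preserves r here (none of its changes turn any other segment into r), so the proto-segment is *r.
Position 8: Detasi has k, Zomire has k, Gazila has k. In Gazila, k can only continue *g, so the proto-segment is *g.
Verify the candidate proto-form against each daughter:
Detasi: start from *dermomug.
  rule 1: no change — dermomug
  rule 2 (unconditioned shift): dermomug → termomug
  rule 3 (final devoicing): termomug → termomuk
  rule 4: no change — termomuk
  ⇒ Detasi termomuk
Zomire: *dermomug > delmomug > delmomuk  (by unconditioned shift, final devoicing)
Gazila: *dermomug
  dermomug (rule 1 does not apply)
  dermomug → dermomuk   [final devoicing]
  dermomuk (rule 3 does not apply)
  dermomuk → delmomuk   [unconditioned shift]
  giving Gazila delmomuk.
No other proto-form is consistent with every reflex, so the reconstruction is *dermomug.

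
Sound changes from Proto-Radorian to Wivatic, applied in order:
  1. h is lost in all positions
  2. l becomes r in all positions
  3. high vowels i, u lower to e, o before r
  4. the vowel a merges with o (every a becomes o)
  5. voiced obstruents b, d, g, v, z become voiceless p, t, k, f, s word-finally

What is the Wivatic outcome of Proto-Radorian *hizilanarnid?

izeronornit

Wivatic: *hizilanarnid
  hizilanarnid → izilanarnid   [h-loss]
  izilanarnid → iziranarnid   [unconditioned shift]
  iziranarnid → izeranarnid   [pre-rhotic lowering]
  izeranarnid → izeronornid   [vowel merger]
  izeronornid → izeronornit   [final devoicing]
  giving Wivatic izeronornit.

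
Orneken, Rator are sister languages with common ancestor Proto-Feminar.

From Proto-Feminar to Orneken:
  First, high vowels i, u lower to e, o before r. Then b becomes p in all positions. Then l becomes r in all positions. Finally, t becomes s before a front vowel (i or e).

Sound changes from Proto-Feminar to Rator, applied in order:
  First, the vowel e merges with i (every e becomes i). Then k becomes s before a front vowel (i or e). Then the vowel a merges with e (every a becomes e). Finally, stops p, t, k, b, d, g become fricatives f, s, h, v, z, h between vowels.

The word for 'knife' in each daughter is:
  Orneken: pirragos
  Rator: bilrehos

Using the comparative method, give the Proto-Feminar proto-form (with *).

Position 6: Orneken has g, Rator has h. Orneken preserves g here (none of its changes turn any other segment into g), so the proto-segment is *g.
Position 1: Orneken has p, Rator has b. Rator preserves b here (none of its changes turn any other segment into b), so the proto-segment is *b.
This points to *bilragos. Verify forward in each daughter:
Orneken: start from *bilragos.
  rule 1: no change — bilragos
  rule 2 (unconditioned shift): bilragos → pilragos
  rule 3 (unconditioned shift): pilragos → pirragos
  rule 4: no change — pirragos
  ⇒ Orneken pirragos
Rator: start from *bilragos.
  rule 1: no change — bilragos
  rule 2: no change — bilragos
  rule 3 (vowel merger): bilragos → bilregos
  rule 4 (intervocalic lenition): bilregos → bilrehos
  ⇒ Rator bilrehos
Only *bilragos yields all of Orneken pirragos, Rator bilrehos.

*bilragos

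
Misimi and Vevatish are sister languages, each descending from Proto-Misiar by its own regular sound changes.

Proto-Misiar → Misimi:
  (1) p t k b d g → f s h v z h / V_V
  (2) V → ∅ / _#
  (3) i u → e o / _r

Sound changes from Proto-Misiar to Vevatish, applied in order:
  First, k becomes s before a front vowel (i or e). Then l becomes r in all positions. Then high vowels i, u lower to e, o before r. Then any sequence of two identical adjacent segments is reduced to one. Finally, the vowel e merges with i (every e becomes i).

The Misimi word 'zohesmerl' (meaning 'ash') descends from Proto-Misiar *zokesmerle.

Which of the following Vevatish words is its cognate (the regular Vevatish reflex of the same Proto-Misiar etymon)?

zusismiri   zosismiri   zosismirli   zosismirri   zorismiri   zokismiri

zosismiri

Vevatish: start from *zokesmerle.
  rule 1 (palatalisation): zokesmerle → zosesmerle
  rule 2 (unconditioned shift): zosesmerle → zosesmerre
  rule 3: no change — zosesmerre
  rule 4 (degemination): zosesmerre → zosesmere
  rule 5 (vowel merger): zosesmere → zosismiri
  ⇒ Vevatish zosismiri
Only 'zosismiri' matches the regular Vevatish development of *zokesmerle.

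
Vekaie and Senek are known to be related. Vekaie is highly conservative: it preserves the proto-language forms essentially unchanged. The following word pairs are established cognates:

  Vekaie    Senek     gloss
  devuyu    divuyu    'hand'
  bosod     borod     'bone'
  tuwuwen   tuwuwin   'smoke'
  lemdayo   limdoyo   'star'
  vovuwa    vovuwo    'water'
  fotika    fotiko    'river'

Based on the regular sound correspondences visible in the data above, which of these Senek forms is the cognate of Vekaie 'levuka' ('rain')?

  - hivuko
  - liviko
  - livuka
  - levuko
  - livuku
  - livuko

livuko

devuyu ~ divuyu — Vekaie e corresponds to Senek i after a consonant, before a labial obstruent.
vovuwa ~ vovuwo, fotika ~ fotiko — Vekaie a corresponds to Senek o word-finally.
Applying these to Vekaie 'levuka':
  levuka → livuka   (e→i after a consonant, before a labial obstruent)
  livuka → livuko   (a→o word-finally)
So the Senek cognate is 'livuko'.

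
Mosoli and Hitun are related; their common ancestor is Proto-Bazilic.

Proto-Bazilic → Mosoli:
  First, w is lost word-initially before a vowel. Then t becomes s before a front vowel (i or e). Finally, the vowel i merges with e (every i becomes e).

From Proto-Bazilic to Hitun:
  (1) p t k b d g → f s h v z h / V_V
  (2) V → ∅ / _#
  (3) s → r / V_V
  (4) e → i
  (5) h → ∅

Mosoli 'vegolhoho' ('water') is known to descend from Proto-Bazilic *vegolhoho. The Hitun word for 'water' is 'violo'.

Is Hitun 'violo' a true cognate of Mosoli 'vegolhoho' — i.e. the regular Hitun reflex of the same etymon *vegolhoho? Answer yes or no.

yes

Derive the expected Hitun reflex of *vegolhoho:
Hitun: *vegolhoho > veholhoho > veholhoh > viholhoh > violo  (by intervocalic lenition, apocope, vowel merger, h-loss)
Hitun 'violo' matches the regular reflex exactly, so the pair is cognate.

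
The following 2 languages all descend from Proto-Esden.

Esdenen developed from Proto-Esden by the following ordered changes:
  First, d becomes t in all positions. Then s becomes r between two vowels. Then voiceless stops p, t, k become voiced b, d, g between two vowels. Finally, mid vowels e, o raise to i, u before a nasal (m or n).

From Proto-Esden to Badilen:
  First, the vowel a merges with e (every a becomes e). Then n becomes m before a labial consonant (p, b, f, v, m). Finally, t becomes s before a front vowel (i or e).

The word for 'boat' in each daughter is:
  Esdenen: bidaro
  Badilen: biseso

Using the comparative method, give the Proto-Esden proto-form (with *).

Position 4: Esdenen has a, Badilen has e. Esdenen preserves a here (none of its changes turn any other segment into a), so the proto-segment is *a.
Position 5: Esdenen has r, Badilen has s. Taking the neighbouring segments as reconstructed: Esdenen r could go back to *s or *r; Badilen s can only go back to *s — the one source consistent with every daughter is *s.
Position 3: Esdenen has d, Badilen has s. Taking the neighbouring segments as reconstructed: Esdenen d could go back to *t or *d; Badilen s could go back to *t or *s — the one source consistent with every daughter is *t.
The remaining positions agree across the daughters. Check the candidate against every language:
Esdenen: *bitaso
  bitaso (rule 1 does not apply)
  bitaso → bitaro   [rhotacism]
  bitaro → bidaro   [intervocalic voicing]
  bidaro (rule 4 does not apply)
  giving Esdenen bidaro.
Badilen: *bitaso > biteso > biseso  (by vowel merger, palatalisation)
Only *bitaso yields all of Esdenen bidaro, Badilen biseso.

*bitaso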